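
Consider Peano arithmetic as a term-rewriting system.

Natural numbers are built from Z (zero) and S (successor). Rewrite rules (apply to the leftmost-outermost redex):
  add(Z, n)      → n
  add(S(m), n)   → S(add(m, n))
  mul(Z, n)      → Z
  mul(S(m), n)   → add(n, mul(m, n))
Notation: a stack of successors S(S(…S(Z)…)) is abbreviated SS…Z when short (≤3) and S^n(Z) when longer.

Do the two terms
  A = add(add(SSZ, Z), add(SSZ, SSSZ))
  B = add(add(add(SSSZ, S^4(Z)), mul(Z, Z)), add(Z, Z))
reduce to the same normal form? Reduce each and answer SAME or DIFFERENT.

Term A:
  start: add(add(SSZ, Z), add(SSZ, SSSZ))
  [1] add(S(add(SZ, Z)), add(SSZ, SSSZ))
  [2] S(add(add(SZ, Z), add(SSZ, SSSZ)))
  [3] S(add(S(add(Z, Z)), add(SSZ, SSSZ)))
  [4] S(S(add(add(Z, Z), add(SSZ, SSSZ))))
  [5] S(S(add(Z, add(SSZ, SSSZ))))
  [6] S(S(add(SSZ, SSSZ)))
  [7] S(S(S(add(SZ, SSSZ))))
  [8] S(S(S(S(add(Z, SSSZ)))))
  [9] S^7(Z)

Term B:
  start: add(add(add(SSSZ, S^4(Z)), mul(Z, Z)), add(Z, Z))
  [1] add(add(S(add(SSZ, S^4(Z))), mul(Z, Z)), add(Z, Z))
  [2] add(S(add(add(SSZ, S^4(Z)), mul(Z, Z))), add(Z, Z))
  [3] S(add(add(add(SSZ, S^4(Z)), mul(Z, Z)), add(Z, Z)))
  [4] S(add(add(S(add(SZ, S^4(Z))), mul(Z, Z)), add(Z, Z)))
  [5] S(add(S(add(add(SZ, S^4(Z)), mul(Z, Z))), add(Z, Z)))
  [6] S(S(add(add(add(SZ, S^4(Z)), mul(Z, Z)), add(Z, Z))))
  [7] S(S(add(add(S(add(Z, S^4(Z))), mul(Z, Z)), add(Z, Z))))
  [8] S(S(add(S(add(add(Z, S^4(Z)), mul(Z, Z))), add(Z, Z))))
  [9] S(S(S(add(add(add(Z, S^4(Z)), mul(Z, Z)), add(Z, Z)))))
  [10] S(S(S(add(add(S^4(Z), mul(Z, Z)), add(Z, Z)))))
  [11] S(S(S(add(S(add(SSSZ, mul(Z, Z))), add(Z, Z)))))
  [12] S(S(S(S(add(add(SSSZ, mul(Z, Z)), add(Z, Z))))))
  [13] S(S(S(S(add(S(add(SSZ, mul(Z, Z))), add(Z, Z))))))
  [14] S(S(S(S(S(add(add(SSZ, mul(Z, Z)), add(Z, Z)))))))
  [15] S(S(S(S(S(add(S(add(SZ, mul(Z, Z))), add(Z, Z)))))))
  [16] S(S(S(S(S(S(add(add(SZ, mul(Z, Z)), add(Z, Z))))))))
  [17] S(S(S(S(S(S(add(S(add(Z, mul(Z, Z))), add(Z, Z))))))))
  [18] S(S(S(S(S(S(S(add(add(Z, mul(Z, Z)), add(Z, Z)))))))))
  [19] S(S(S(S(S(S(S(add(mul(Z, Z), add(Z, Z)))))))))
  [20] S(S(S(S(S(S(S(add(Z, add(Z, Z)))))))))
  [21] S(S(S(S(S(S(S(add(Z, Z))))))))
  [22] S^7(Z)

Answer: SAME — A ⇓ S^7(Z), B ⇓ S^7(Z)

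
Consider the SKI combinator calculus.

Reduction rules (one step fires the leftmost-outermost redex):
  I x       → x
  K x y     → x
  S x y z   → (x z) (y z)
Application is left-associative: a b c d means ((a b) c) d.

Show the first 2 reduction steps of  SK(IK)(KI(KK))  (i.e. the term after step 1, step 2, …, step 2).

Answer: after 2 steps: KI(KK)

Derivation:
  start: SK(IK)(KI(KK))
  step 1: K(KI(KK))(IK(KI(KK)))
  step 2: KI(KK)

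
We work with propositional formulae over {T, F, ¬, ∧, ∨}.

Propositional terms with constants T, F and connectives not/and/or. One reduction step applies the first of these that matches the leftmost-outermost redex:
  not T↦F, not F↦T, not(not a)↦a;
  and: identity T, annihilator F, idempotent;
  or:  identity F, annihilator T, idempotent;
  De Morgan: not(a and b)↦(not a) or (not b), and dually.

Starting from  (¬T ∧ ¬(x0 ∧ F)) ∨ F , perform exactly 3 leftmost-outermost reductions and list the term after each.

Answer: after 3 steps: F

Reduction:
  start: (¬T ∧ ¬(x0 ∧ F)) ∨ F
  step 1: ¬T ∧ ¬(x0 ∧ F)
  step 2: F ∧ ¬(x0 ∧ F)
  step 3: F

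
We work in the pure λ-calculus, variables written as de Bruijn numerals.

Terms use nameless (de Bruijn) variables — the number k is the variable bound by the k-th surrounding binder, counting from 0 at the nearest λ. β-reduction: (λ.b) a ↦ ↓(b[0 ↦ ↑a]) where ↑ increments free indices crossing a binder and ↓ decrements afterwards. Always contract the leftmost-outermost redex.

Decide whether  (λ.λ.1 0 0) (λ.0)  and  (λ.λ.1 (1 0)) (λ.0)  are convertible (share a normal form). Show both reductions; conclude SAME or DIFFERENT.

Answer: DIFFERENT — A ⇓ λ.0 0, B ⇓ λ.0

Working:
Term A:
  start: (λ.λ.1 0 0) (λ.0)
  [1] λ.(λ.0) 0 0
  [2] λ.0 0

Term B:
  start: (λ.λ.1 (1 0)) (λ.0)
  [1] λ.(λ.0) ((λ.0) 0)
  [2] λ.(λ.0) 0
  [3] λ.0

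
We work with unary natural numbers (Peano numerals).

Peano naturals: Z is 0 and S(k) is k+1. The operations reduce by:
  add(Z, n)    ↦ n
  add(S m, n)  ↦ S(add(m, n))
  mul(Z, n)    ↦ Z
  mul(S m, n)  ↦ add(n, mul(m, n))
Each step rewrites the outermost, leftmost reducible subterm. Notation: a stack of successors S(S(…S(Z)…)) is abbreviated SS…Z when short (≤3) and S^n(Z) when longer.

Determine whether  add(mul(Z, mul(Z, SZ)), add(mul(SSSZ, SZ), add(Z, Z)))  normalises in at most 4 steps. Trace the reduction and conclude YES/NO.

  start: add(mul(Z, mul(Z, SZ)), add(mul(SSSZ, SZ), add(Z, Z)))
  step 1: add(Z, add(mul(SSSZ, SZ), add(Z, Z)))
  step 2: add(mul(SSSZ, SZ), add(Z, Z))
  step 3: add(add(SZ, mul(SSZ, SZ)), add(Z, Z))
  step 4: add(S(add(Z, mul(SSZ, SZ))), add(Z, Z))

Answer: NO — after 4 steps the term is add(S(add(Z, mul(SSZ, SZ))), add(Z, Z)), not yet normal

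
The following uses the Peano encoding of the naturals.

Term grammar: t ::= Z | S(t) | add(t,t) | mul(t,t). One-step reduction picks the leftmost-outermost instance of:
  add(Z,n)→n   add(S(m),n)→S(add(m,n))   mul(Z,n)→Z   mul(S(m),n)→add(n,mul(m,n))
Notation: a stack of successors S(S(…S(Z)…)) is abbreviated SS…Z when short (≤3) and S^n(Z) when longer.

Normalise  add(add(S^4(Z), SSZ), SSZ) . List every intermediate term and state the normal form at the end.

Answer: normal form = S^8(Z)  (in 12 steps)

Reduction:
  start: add(add(S^4(Z), SSZ), SSZ)
  step 1: add(S(add(SSSZ, SSZ)), SSZ)
  step 2: S(add(add(SSSZ, SSZ), SSZ))
  step 3: S(add(S(add(SSZ, SSZ)), SSZ))
  step 4: S(S(add(add(SSZ, SSZ), SSZ)))
  step 5: S(S(add(S(add(SZ, SSZ)), SSZ)))
  step 6: S(S(S(add(add(SZ, SSZ), SSZ))))
  step 7: S(S(S(add(S(add(Z, SSZ)), SSZ))))
  step 8: S(S(S(S(add(add(Z, SSZ), SSZ)))))
  step 9: S(S(S(S(add(SSZ, SSZ)))))
  step 10: S(S(S(S(S(add(SZ, SSZ))))))
  step 11: S(S(S(S(S(S(add(Z, SSZ)))))))
  step 12: S^8(Z)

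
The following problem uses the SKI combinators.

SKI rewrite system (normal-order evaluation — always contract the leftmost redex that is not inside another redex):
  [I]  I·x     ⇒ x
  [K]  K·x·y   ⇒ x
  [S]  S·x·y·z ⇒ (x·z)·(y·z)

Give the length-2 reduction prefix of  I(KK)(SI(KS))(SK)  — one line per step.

  start: I(KK)(SI(KS))(SK)
  [1] KK(SI(KS))(SK)
  [2] K(SK)

Answer: after 2 steps: K(SK)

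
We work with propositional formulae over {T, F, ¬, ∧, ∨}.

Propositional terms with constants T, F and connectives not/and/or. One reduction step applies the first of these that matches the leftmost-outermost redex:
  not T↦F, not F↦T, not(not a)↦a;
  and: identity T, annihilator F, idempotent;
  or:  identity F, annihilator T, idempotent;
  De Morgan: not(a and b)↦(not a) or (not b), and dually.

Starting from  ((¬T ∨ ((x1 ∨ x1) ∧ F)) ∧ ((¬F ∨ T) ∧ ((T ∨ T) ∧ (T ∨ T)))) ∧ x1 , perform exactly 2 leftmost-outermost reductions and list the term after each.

  start: ((¬T ∨ ((x1 ∨ x1) ∧ F)) ∧ ((¬F ∨ T) ∧ ((T ∨ T) ∧ (T ∨ T)))) ∧ x1
  [1] ((F ∨ ((x1 ∨ x1) ∧ F)) ∧ ((¬F ∨ T) ∧ ((T ∨ T) ∧ (T ∨ T)))) ∧ x1
  [2] (((x1 ∨ x1) ∧ F) ∧ ((¬F ∨ T) ∧ ((T ∨ T) ∧ (T ∨ T)))) ∧ x1

Answer: after 2 steps: (((x1 ∨ x1) ∧ F) ∧ ((¬F ∨ T) ∧ ((T ∨ T) ∧ (T ∨ T)))) ∧ x1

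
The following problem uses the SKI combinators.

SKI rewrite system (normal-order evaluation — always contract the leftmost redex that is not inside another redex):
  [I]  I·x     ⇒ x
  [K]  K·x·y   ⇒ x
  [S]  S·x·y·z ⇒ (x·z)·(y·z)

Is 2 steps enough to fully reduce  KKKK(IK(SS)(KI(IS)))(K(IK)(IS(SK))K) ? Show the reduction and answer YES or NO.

Answer: NO — after 2 steps the term is K(K(IK)(IS(SK))K), not yet normal

Reduction:
  start: KKKK(IK(SS)(KI(IS)))(K(IK)(IS(SK))K)
  →1  KK(IK(SS)(KI(IS)))(K(IK)(IS(SK))K)
  →2  K(K(IK)(IS(SK))K)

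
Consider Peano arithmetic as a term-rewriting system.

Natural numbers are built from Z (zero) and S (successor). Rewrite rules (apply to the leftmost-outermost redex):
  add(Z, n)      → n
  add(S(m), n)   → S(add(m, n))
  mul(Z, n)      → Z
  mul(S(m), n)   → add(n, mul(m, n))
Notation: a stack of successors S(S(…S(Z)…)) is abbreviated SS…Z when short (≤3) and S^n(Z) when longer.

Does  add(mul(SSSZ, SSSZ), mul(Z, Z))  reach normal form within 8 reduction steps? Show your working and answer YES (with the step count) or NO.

  start: add(mul(SSSZ, SSSZ), mul(Z, Z))
  step 1: add(add(SSSZ, mul(SSZ, SSSZ)), mul(Z, Z))
  step 2: add(S(add(SSZ, mul(SSZ, SSSZ))), mul(Z, Z))
  step 3: S(add(add(SSZ, mul(SSZ, SSSZ)), mul(Z, Z)))
  step 4: S(add(S(add(SZ, mul(SSZ, SSSZ))), mul(Z, Z)))
  step 5: S(S(add(add(SZ, mul(SSZ, SSSZ)), mul(Z, Z))))
  step 6: S(S(add(S(add(Z, mul(SSZ, SSSZ))), mul(Z, Z))))
  step 7: S(S(S(add(add(Z, mul(SSZ, SSSZ)), mul(Z, Z)))))
  step 8: S(S(S(add(mul(SSZ, SSSZ), mul(Z, Z)))))

Answer: NO — after 8 steps the term is S(S(S(add(mul(SSZ, SSSZ), mul(Z, Z))))), not yet normal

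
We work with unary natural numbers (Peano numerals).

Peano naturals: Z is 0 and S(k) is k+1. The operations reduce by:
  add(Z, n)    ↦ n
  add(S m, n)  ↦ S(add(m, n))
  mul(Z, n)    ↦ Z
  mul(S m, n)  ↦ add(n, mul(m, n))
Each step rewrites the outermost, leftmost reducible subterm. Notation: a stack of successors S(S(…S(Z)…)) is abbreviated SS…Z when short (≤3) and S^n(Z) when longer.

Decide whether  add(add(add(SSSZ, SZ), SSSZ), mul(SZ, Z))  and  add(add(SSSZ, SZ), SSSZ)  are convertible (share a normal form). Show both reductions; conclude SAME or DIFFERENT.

Answer: SAME — A ⇓ S^7(Z), B ⇓ S^7(Z)

Derivation:
Term A:
  start: add(add(add(SSSZ, SZ), SSSZ), mul(SZ, Z))
  →1  add(add(S(add(SSZ, SZ)), SSSZ), mul(SZ, Z))
  →2  add(S(add(add(SSZ, SZ), SSSZ)), mul(SZ, Z))
  →3  S(add(add(add(SSZ, SZ), SSSZ), mul(SZ, Z)))
  →4  S(add(add(S(add(SZ, SZ)), SSSZ), mul(SZ, Z)))
  →5  S(add(S(add(add(SZ, SZ), SSSZ)), mul(SZ, Z)))
  →6  S(S(add(add(add(SZ, SZ), SSSZ), mul(SZ, Z))))
  →7  S(S(add(add(S(add(Z, SZ)), SSSZ), mul(SZ, Z))))
  →8  S(S(add(S(add(add(Z, SZ), SSSZ)), mul(SZ, Z))))
  →9  S(S(S(add(add(add(Z, SZ), SSSZ), mul(SZ, Z)))))
  →10  S(S(S(add(add(SZ, SSSZ), mul(SZ, Z)))))
  →11  S(S(S(add(S(add(Z, SSSZ)), mul(SZ, Z)))))
  →12  S(S(S(S(add(add(Z, SSSZ), mul(SZ, Z))))))
  →13  S(S(S(S(add(SSSZ, mul(SZ, Z))))))
  →14  S(S(S(S(S(add(SSZ, mul(SZ, Z)))))))
  →15  S(S(S(S(S(S(add(SZ, mul(SZ, Z))))))))
  →16  S(S(S(S(S(S(S(add(Z, mul(SZ, Z)))))))))
  →17  S(S(S(S(S(S(S(mul(SZ, Z))))))))
  →18  S(S(S(S(S(S(S(add(Z, mul(Z, Z)))))))))
  →19  S(S(S(S(S(S(S(mul(Z, Z))))))))
  →20  S^7(Z)

Term B:
  start: add(add(SSSZ, SZ), SSSZ)
  →1  add(S(add(SSZ, SZ)), SSSZ)
  →2  S(add(add(SSZ, SZ), SSSZ))
  →3  S(add(S(add(SZ, SZ)), SSSZ))
  →4  S(S(add(add(SZ, SZ), SSSZ)))
  →5  S(S(add(S(add(Z, SZ)), SSSZ)))
  →6  S(S(S(add(add(Z, SZ), SSSZ))))
  →7  S(S(S(add(SZ, SSSZ))))
  →8  S(S(S(S(add(Z, SSSZ)))))
  →9  S^7(Z)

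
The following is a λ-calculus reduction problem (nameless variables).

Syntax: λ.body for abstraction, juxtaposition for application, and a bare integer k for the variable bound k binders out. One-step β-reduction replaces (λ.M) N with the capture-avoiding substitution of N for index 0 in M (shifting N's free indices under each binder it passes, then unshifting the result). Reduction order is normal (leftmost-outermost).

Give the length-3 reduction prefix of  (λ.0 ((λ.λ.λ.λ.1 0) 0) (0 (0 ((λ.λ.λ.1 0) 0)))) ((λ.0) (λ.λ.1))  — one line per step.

Answer: after 3 steps: (λ.(λ.λ.λ.λ.1 0) ((λ.0) (λ.λ.1))) ((λ.0) (λ.λ.1) ((λ.0) (λ.λ.1) ((λ.λ.λ.1 0) ((λ.0) (λ.λ.1)))))

Working:
  start: (λ.0 ((λ.λ.λ.λ.1 0) 0) (0 (0 ((λ.λ.λ.1 0) 0)))) ((λ.0) (λ.λ.1))
  →1  (λ.0) (λ.λ.1) ((λ.λ.λ.λ.1 0) ((λ.0) (λ.λ.1))) ((λ.0) (λ.λ.1) ((λ.0) (λ.λ.1) ((λ.λ.λ.1 0) ((λ.0) (λ.λ.1)))))
  →2  (λ.λ.1) ((λ.λ.λ.λ.1 0) ((λ.0) (λ.λ.1))) ((λ.0) (λ.λ.1) ((λ.0) (λ.λ.1) ((λ.λ.λ.1 0) ((λ.0) (λ.λ.1)))))
  →3  (λ.(λ.λ.λ.λ.1 0) ((λ.0) (λ.λ.1))) ((λ.0) (λ.λ.1) ((λ.0) (λ.λ.1) ((λ.λ.λ.1 0) ((λ.0) (λ.λ.1)))))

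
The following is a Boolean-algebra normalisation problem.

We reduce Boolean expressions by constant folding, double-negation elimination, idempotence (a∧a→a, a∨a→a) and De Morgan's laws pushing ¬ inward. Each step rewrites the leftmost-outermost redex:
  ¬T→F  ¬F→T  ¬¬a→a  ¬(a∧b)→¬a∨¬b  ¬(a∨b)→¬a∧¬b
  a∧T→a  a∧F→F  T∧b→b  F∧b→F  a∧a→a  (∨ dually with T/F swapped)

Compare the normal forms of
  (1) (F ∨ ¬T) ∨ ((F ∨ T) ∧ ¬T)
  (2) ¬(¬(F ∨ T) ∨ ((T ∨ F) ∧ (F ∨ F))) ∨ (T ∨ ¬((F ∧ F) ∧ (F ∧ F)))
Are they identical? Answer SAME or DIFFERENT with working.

Term A:
  start: (F ∨ ¬T) ∨ ((F ∨ T) ∧ ¬T)
  [1] ¬T ∨ ((F ∨ T) ∧ ¬T)
  [2] F ∨ ((F ∨ T) ∧ ¬T)
  [3] (F ∨ T) ∧ ¬T
  [4] T ∧ ¬T
  [5] ¬T
  [6] F

Term B:
  start: ¬(¬(F ∨ T) ∨ ((T ∨ F) ∧ (F ∨ F))) ∨ (T ∨ ¬((F ∧ F) ∧ (F ∧ F)))
  [1] (¬¬(F ∨ T) ∧ ¬((T ∨ F) ∧ (F ∨ F))) ∨ (T ∨ ¬((F ∧ F) ∧ (F ∧ F)))
  [2] ((F ∨ T) ∧ ¬((T ∨ F) ∧ (F ∨ F))) ∨ (T ∨ ¬((F ∧ F) ∧ (F ∧ F)))
  [3] (T ∧ ¬((T ∨ F) ∧ (F ∨ F))) ∨ (T ∨ ¬((F ∧ F) ∧ (F ∧ F)))
  [4] ¬((T ∨ F) ∧ (F ∨ F)) ∨ (T ∨ ¬((F ∧ F) ∧ (F ∧ F)))
  [5] (¬(T ∨ F) ∨ ¬(F ∨ F)) ∨ (T ∨ ¬((F ∧ F) ∧ (F ∧ F)))
  [6] ((¬T ∧ ¬F) ∨ ¬(F ∨ F)) ∨ (T ∨ ¬((F ∧ F) ∧ (F ∧ F)))
  [7] ((F ∧ ¬F) ∨ ¬(F ∨ F)) ∨ (T ∨ ¬((F ∧ F) ∧ (F ∧ F)))
  [8] (F ∨ ¬(F ∨ F)) ∨ (T ∨ ¬((F ∧ F) ∧ (F ∧ F)))
  [9] ¬(F ∨ F) ∨ (T ∨ ¬((F ∧ F) ∧ (F ∧ F)))
  [10] (¬F ∧ ¬F) ∨ (T ∨ ¬((F ∧ F) ∧ (F ∧ F)))
  [11] ¬F ∨ (T ∨ ¬((F ∧ F) ∧ (F ∧ F)))
  [12] T ∨ (T ∨ ¬((F ∧ F) ∧ (F ∧ F)))
  [13] T

Answer: DIFFERENT — A ⇓ F, B ⇓ T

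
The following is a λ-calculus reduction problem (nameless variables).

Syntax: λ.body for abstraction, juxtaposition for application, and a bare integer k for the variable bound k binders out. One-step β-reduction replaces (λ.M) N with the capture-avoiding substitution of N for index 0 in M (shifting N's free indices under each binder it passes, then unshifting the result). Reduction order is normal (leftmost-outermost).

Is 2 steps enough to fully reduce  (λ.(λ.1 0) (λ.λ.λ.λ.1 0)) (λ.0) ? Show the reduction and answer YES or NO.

  start: (λ.(λ.1 0) (λ.λ.λ.λ.1 0)) (λ.0)
  [1] (λ.(λ.0) 0) (λ.λ.λ.λ.1 0)
  [2] (λ.0) (λ.λ.λ.λ.1 0)

Answer: NO — after 2 steps the term is (λ.0) (λ.λ.λ.λ.1 0), not yet normal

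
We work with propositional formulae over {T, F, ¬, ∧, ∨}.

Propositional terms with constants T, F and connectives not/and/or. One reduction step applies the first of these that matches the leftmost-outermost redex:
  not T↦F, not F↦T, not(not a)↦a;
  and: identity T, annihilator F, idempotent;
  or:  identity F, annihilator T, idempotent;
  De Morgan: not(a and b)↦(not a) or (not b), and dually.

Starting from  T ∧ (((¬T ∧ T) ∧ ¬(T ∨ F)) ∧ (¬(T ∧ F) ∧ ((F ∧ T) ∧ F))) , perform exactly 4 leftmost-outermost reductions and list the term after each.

  start: T ∧ (((¬T ∧ T) ∧ ¬(T ∨ F)) ∧ (¬(T ∧ F) ∧ ((F ∧ T) ∧ F)))
  [1] ((¬T ∧ T) ∧ ¬(T ∨ F)) ∧ (¬(T ∧ F) ∧ ((F ∧ T) ∧ F))
  [2] (¬T ∧ ¬(T ∨ F)) ∧ (¬(T ∧ F) ∧ ((F ∧ T) ∧ F))
  [3] (F ∧ ¬(T ∨ F)) ∧ (¬(T ∧ F) ∧ ((F ∧ T) ∧ F))
  [4] F ∧ (¬(T ∧ F) ∧ ((F ∧ T) ∧ F))

Answer: after 4 steps: F ∧ (¬(T ∧ F) ∧ ((F ∧ T) ∧ F))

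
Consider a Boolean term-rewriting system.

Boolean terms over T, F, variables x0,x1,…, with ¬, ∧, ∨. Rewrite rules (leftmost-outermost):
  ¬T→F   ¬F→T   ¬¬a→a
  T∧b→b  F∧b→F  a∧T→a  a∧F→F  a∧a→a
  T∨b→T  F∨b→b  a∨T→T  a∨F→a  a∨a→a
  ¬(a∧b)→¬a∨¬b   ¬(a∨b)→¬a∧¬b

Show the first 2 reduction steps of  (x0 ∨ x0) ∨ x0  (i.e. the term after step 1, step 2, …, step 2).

  start: (x0 ∨ x0) ∨ x0
  step 1: x0 ∨ x0
  step 2: x0

Answer: after 2 steps: x0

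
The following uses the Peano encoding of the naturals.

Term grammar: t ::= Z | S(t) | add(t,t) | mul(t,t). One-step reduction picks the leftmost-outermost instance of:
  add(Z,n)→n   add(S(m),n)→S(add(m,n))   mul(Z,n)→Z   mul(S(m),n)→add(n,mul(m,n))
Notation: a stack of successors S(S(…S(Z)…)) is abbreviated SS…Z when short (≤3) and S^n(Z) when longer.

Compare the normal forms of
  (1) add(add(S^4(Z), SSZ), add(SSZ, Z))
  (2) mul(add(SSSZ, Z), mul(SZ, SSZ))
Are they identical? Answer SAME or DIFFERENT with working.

Answer: DIFFERENT — A ⇓ S^8(Z), B ⇓ S^6(Z)

Working:
Term A:
  start: add(add(S^4(Z), SSZ), add(SSZ, Z))
  step 1: add(S(add(SSSZ, SSZ)), add(SSZ, Z))
  step 2: S(add(add(SSSZ, SSZ), add(SSZ, Z)))
  step 3: S(add(S(add(SSZ, SSZ)), add(SSZ, Z)))
  step 4: S(S(add(add(SSZ, SSZ), add(SSZ, Z))))
  step 5: S(S(add(S(add(SZ, SSZ)), add(SSZ, Z))))
  step 6: S(S(S(add(add(SZ, SSZ), add(SSZ, Z)))))
  step 7: S(S(S(add(S(add(Z, SSZ)), add(SSZ, Z)))))
  step 8: S(S(S(S(add(add(Z, SSZ), add(SSZ, Z))))))
  step 9: S(S(S(S(add(SSZ, add(SSZ, Z))))))
  step 10: S(S(S(S(S(add(SZ, add(SSZ, Z)))))))
  step 11: S(S(S(S(S(S(add(Z, add(SSZ, Z))))))))
  step 12: S(S(S(S(S(S(add(SSZ, Z)))))))
  step 13: S(S(S(S(S(S(S(add(SZ, Z))))))))
  step 14: S(S(S(S(S(S(S(S(add(Z, Z)))))))))
  step 15: S^8(Z)

Term B:
  start: mul(add(SSSZ, Z), mul(SZ, SSZ))
  step 1: mul(S(add(SSZ, Z)), mul(SZ, SSZ))
  step 2: add(mul(SZ, SSZ), mul(add(SSZ, Z), mul(SZ, SSZ)))
  step 3: add(add(SSZ, mul(Z, SSZ)), mul(add(SSZ, Z), mul(SZ, SSZ)))
  step 4: add(S(add(SZ, mul(Z, SSZ))), mul(add(SSZ, Z), mul(SZ, SSZ)))
  step 5: S(add(add(SZ, mul(Z, SSZ)), mul(add(SSZ, Z), mul(SZ, SSZ))))
  step 6: S(add(S(add(Z, mul(Z, SSZ))), mul(add(SSZ, Z), mul(SZ, SSZ))))
  step 7: S(S(add(add(Z, mul(Z, SSZ)), mul(add(SSZ, Z), mul(SZ, SSZ)))))
  step 8: S(S(add(mul(Z, SSZ), mul(add(SSZ, Z), mul(SZ, SSZ)))))
  step 9: S(S(add(Z, mul(add(SSZ, Z), mul(SZ, SSZ)))))
  step 10: S(S(mul(add(SSZ, Z), mul(SZ, SSZ))))
  step 11: S(S(mul(S(add(SZ, Z)), mul(SZ, SSZ))))
  step 12: S(S(add(mul(SZ, SSZ), mul(add(SZ, Z), mul(SZ, SSZ)))))
  step 13: S(S(add(add(SSZ, mul(Z, SSZ)), mul(add(SZ, Z), mul(SZ, SSZ)))))
  step 14: S(S(add(S(add(SZ, mul(Z, SSZ))), mul(add(SZ, Z), mul(SZ, SSZ)))))
  step 15: S(S(S(add(add(SZ, mul(Z, SSZ)), mul(add(SZ, Z), mul(SZ, SSZ))))))
  step 16: S(S(S(add(S(add(Z, mul(Z, SSZ))), mul(add(SZ, Z), mul(SZ, SSZ))))))
  step 17: S(S(S(S(add(add(Z, mul(Z, SSZ)), mul(add(SZ, Z), mul(SZ, SSZ)))))))
  step 18: S(S(S(S(add(mul(Z, SSZ), mul(add(SZ, Z), mul(SZ, SSZ)))))))
  step 19: S(S(S(S(add(Z, mul(add(SZ, Z), mul(SZ, SSZ)))))))
  step 20: S(S(S(S(mul(add(SZ, Z), mul(SZ, SSZ))))))
  step 21: S(S(S(S(mul(S(add(Z, Z)), mul(SZ, SSZ))))))
  step 22: S(S(S(S(add(mul(SZ, SSZ), mul(add(Z, Z), mul(SZ, SSZ)))))))
  step 23: S(S(S(S(add(add(SSZ, mul(Z, SSZ)), mul(add(Z, Z), mul(SZ, SSZ)))))))
  step 24: S(S(S(S(add(S(add(SZ, mul(Z, SSZ))), mul(add(Z, Z), mul(SZ, SSZ)))))))
  step 25: S(S(S(S(S(add(add(SZ, mul(Z, SSZ)), mul(add(Z, Z), mul(SZ, SSZ))))))))
  step 26: S(S(S(S(S(add(S(add(Z, mul(Z, SSZ))), mul(add(Z, Z), mul(SZ, SSZ))))))))
  step 27: S(S(S(S(S(S(add(add(Z, mul(Z, SSZ)), mul(add(Z, Z), mul(SZ, SSZ)))))))))
  step 28: S(S(S(S(S(S(add(mul(Z, SSZ), mul(add(Z, Z), mul(SZ, SSZ)))))))))
  step 29: S(S(S(S(S(S(add(Z, mul(add(Z, Z), mul(SZ, SSZ)))))))))
  step 30: S(S(S(S(S(S(mul(add(Z, Z), mul(SZ, SSZ))))))))
  step 31: S(S(S(S(S(S(mul(Z, mul(SZ, SSZ))))))))
  step 32: S^6(Z)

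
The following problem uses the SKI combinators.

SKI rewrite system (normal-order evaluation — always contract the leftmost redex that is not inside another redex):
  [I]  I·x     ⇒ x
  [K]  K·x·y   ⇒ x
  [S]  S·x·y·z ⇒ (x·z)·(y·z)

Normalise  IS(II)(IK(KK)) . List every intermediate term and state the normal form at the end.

  start: IS(II)(IK(KK))
  →1  S(II)(IK(KK))
  →2  SI(IK(KK))
  →3  SI(K(KK))

Answer: normal form = SI(K(KK))  (in 3 steps)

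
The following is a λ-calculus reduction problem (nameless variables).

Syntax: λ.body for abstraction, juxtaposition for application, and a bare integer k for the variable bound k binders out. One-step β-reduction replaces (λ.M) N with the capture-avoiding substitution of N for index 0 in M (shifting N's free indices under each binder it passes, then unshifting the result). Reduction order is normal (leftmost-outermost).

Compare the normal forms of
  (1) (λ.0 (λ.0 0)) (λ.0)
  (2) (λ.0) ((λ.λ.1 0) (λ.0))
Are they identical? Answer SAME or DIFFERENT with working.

Answer: DIFFERENT — A ⇓ λ.0 0, B ⇓ λ.0

Working:
Term A:
  start: (λ.0 (λ.0 0)) (λ.0)
  step 1: (λ.0) (λ.0 0)
  step 2: λ.0 0

Term B:
  start: (λ.0) ((λ.λ.1 0) (λ.0))
  step 1: (λ.λ.1 0) (λ.0)
  step 2: λ.(λ.0) 0
  step 3: λ.0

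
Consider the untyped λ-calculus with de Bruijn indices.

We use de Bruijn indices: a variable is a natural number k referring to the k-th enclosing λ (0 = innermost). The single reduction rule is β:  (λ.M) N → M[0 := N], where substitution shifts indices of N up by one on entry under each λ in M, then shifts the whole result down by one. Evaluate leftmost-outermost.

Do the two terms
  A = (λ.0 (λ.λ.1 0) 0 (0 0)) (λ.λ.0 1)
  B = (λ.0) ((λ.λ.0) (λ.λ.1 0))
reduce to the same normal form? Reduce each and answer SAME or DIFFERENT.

Answer: DIFFERENT — A ⇓ λ.λ.0 1, B ⇓ λ.0

Working:
Term A:
  start: (λ.0 (λ.λ.1 0) 0 (0 0)) (λ.λ.0 1)
  step 1: (λ.λ.0 1) (λ.λ.1 0) (λ.λ.0 1) ((λ.λ.0 1) (λ.λ.0 1))
  step 2: (λ.0 (λ.λ.1 0)) (λ.λ.0 1) ((λ.λ.0 1) (λ.λ.0 1))
  step 3: (λ.λ.0 1) (λ.λ.1 0) ((λ.λ.0 1) (λ.λ.0 1))
  step 4: (λ.0 (λ.λ.1 0)) ((λ.λ.0 1) (λ.λ.0 1))
  step 5: (λ.λ.0 1) (λ.λ.0 1) (λ.λ.1 0)
  step 6: (λ.0 (λ.λ.0 1)) (λ.λ.1 0)
  step 7: (λ.λ.1 0) (λ.λ.0 1)
  step 8: λ.(λ.λ.0 1) 0
  step 9: λ.λ.0 1

Term B:
  start: (λ.0) ((λ.λ.0) (λ.λ.1 0))
  step 1: (λ.λ.0) (λ.λ.1 0)
  step 2: λ.0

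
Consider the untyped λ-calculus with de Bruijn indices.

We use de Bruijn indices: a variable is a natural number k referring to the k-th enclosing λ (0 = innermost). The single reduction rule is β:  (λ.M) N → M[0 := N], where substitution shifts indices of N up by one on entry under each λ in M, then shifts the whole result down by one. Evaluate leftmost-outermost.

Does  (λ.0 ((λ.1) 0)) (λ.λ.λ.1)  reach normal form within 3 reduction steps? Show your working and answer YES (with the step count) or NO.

  start: (λ.0 ((λ.1) 0)) (λ.λ.λ.1)
  [1] (λ.λ.λ.1) ((λ.λ.λ.λ.1) (λ.λ.λ.1))
  [2] λ.λ.1

Answer: YES — reaches normal form λ.λ.1 in 2 ≤ 3 steps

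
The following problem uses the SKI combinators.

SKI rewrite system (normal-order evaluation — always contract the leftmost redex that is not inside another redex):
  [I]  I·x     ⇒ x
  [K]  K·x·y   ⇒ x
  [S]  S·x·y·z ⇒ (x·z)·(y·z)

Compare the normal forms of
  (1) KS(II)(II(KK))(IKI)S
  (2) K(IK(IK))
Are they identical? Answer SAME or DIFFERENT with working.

Answer: DIFFERENT — A ⇓ KI, B ⇓ K(KK)

Working:
Term A:
  start: KS(II)(II(KK))(IKI)S
  [1] S(II(KK))(IKI)S
  [2] II(KK)S(IKIS)
  [3] I(KK)S(IKIS)
  [4] KKS(IKIS)
  [5] K(IKIS)
  [6] K(KIS)
  [7] KI

Term B:
  start: K(IK(IK))
  [1] K(K(IK))
  [2] K(KK)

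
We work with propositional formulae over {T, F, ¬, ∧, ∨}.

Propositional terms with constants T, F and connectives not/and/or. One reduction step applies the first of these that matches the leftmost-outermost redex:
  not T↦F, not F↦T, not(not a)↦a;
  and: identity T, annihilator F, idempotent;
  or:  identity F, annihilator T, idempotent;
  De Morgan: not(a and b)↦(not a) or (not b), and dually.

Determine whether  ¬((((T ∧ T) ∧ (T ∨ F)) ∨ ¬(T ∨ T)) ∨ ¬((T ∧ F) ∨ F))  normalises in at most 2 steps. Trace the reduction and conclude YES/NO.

  start: ¬((((T ∧ T) ∧ (T ∨ F)) ∨ ¬(T ∨ T)) ∨ ¬((T ∧ F) ∨ F))
  →1  ¬(((T ∧ T) ∧ (T ∨ F)) ∨ ¬(T ∨ T)) ∧ ¬¬((T ∧ F) ∨ F)
  →2  (¬((T ∧ T) ∧ (T ∨ F)) ∧ ¬¬(T ∨ T)) ∧ ¬¬((T ∧ F) ∨ F)

Answer: NO — after 2 steps the term is (¬((T ∧ T) ∧ (T ∨ F)) ∧ ¬¬(T ∨ T)) ∧ ¬¬((T ∧ F) ∨ F), not yet normal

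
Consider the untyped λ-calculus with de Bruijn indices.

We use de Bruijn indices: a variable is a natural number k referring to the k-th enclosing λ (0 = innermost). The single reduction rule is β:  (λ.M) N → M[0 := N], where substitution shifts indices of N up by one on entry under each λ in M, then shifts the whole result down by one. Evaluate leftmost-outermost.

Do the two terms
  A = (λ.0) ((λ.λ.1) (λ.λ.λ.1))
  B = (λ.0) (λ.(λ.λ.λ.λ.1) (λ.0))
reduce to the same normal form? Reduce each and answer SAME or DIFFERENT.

Answer: SAME — A ⇓ λ.λ.λ.λ.1, B ⇓ λ.λ.λ.λ.1

Working:
Term A:
  start: (λ.0) ((λ.λ.1) (λ.λ.λ.1))
  [1] (λ.λ.1) (λ.λ.λ.1)
  [2] λ.λ.λ.λ.1

Term B:
  start: (λ.0) (λ.(λ.λ.λ.λ.1) (λ.0))
  [1] λ.(λ.λ.λ.λ.1) (λ.0)
  [2] λ.λ.λ.λ.1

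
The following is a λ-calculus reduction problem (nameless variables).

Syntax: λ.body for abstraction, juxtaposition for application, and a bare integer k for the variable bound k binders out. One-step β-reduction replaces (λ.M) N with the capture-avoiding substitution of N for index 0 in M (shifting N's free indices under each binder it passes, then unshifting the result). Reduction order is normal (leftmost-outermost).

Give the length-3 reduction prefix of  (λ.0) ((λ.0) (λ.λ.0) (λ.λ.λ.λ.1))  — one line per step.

Answer: after 3 steps: λ.0

Reduction:
  start: (λ.0) ((λ.0) (λ.λ.0) (λ.λ.λ.λ.1))
  →1  (λ.0) (λ.λ.0) (λ.λ.λ.λ.1)
  →2  (λ.λ.0) (λ.λ.λ.λ.1)
  →3  λ.0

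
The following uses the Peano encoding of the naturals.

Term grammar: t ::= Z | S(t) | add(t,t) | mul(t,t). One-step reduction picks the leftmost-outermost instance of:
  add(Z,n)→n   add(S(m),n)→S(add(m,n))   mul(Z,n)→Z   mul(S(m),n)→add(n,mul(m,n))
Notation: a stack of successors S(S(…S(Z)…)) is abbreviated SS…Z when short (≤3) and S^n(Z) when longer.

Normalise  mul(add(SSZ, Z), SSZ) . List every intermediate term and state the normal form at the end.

Answer: normal form = S^4(Z)  (in 12 steps)

Derivation:
  start: mul(add(SSZ, Z), SSZ)
  →1  mul(S(add(SZ, Z)), SSZ)
  →2  add(SSZ, mul(add(SZ, Z), SSZ))
  →3  S(add(SZ, mul(add(SZ, Z), SSZ)))
  →4  S(S(add(Z, mul(add(SZ, Z), SSZ))))
  →5  S(S(mul(add(SZ, Z), SSZ)))
  →6  S(S(mul(S(add(Z, Z)), SSZ)))
  →7  S(S(add(SSZ, mul(add(Z, Z), SSZ))))
  →8  S(S(S(add(SZ, mul(add(Z, Z), SSZ)))))
  →9  S(S(S(S(add(Z, mul(add(Z, Z), SSZ))))))
  →10  S(S(S(S(mul(add(Z, Z), SSZ)))))
  →11  S(S(S(S(mul(Z, SSZ)))))
  →12  S^4(Z)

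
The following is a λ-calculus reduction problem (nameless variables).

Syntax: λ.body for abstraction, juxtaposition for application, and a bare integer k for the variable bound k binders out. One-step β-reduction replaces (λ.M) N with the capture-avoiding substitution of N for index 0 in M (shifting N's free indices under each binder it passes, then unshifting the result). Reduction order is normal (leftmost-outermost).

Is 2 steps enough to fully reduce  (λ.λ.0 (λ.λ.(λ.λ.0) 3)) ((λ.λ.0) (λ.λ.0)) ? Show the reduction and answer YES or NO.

  start: (λ.λ.0 (λ.λ.(λ.λ.0) 3)) ((λ.λ.0) (λ.λ.0))
  step 1: λ.0 (λ.λ.(λ.λ.0) ((λ.λ.0) (λ.λ.0)))
  step 2: λ.0 (λ.λ.λ.0)

Answer: YES — reaches normal form λ.0 (λ.λ.λ.0) in 2 ≤ 2 steps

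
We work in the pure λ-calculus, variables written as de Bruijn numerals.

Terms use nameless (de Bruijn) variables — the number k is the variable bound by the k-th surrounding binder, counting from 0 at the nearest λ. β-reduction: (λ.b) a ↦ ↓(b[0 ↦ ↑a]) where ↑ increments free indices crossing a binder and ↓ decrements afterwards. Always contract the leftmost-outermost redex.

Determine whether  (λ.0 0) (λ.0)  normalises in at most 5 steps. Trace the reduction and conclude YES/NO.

  start: (λ.0 0) (λ.0)
  →1  (λ.0) (λ.0)
  →2  λ.0

Answer: YES — reaches normal form λ.0 in 2 ≤ 5 steps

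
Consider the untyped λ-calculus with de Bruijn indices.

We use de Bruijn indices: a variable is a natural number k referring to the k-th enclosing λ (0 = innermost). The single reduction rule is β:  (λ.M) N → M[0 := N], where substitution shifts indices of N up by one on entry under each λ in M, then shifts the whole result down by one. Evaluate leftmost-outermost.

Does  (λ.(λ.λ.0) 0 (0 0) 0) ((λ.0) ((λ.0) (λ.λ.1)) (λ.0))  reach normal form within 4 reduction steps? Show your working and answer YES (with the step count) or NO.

  start: (λ.(λ.λ.0) 0 (0 0) 0) ((λ.0) ((λ.0) (λ.λ.1)) (λ.0))
  [1] (λ.λ.0) ((λ.0) ((λ.0) (λ.λ.1)) (λ.0)) ((λ.0) ((λ.0) (λ.λ.1)) (λ.0) ((λ.0) ((λ.0) (λ.λ.1)) (λ.0))) ((λ.0) ((λ.0) (λ.λ.1)) (λ.0))
  [2] (λ.0) ((λ.0) ((λ.0) (λ.λ.1)) (λ.0) ((λ.0) ((λ.0) (λ.λ.1)) (λ.0))) ((λ.0) ((λ.0) (λ.λ.1)) (λ.0))
  [3] (λ.0) ((λ.0) (λ.λ.1)) (λ.0) ((λ.0) ((λ.0) (λ.λ.1)) (λ.0)) ((λ.0) ((λ.0) (λ.λ.1)) (λ.0))
  [4] (λ.0) (λ.λ.1) (λ.0) ((λ.0) ((λ.0) (λ.λ.1)) (λ.0)) ((λ.0) ((λ.0) (λ.λ.1)) (λ.0))

Answer: NO — after 4 steps the term is (λ.0) (λ.λ.1) (λ.0) ((λ.0) ((λ.0) (λ.λ.1)) (λ.0)) ((λ.0) ((λ.0) (λ.λ.1)) (λ.0)), not yet normal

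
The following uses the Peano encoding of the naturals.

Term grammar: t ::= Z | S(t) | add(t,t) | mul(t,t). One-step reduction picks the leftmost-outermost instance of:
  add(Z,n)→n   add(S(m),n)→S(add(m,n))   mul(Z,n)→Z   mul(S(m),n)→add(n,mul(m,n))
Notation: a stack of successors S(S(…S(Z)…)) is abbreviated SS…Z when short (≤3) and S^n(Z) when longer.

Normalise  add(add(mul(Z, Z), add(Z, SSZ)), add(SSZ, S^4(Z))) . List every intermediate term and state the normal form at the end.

  start: add(add(mul(Z, Z), add(Z, SSZ)), add(SSZ, S^4(Z)))
  [1] add(add(Z, add(Z, SSZ)), add(SSZ, S^4(Z)))
  [2] add(add(Z, SSZ), add(SSZ, S^4(Z)))
  [3] add(SSZ, add(SSZ, S^4(Z)))
  [4] S(add(SZ, add(SSZ, S^4(Z))))
  [5] S(S(add(Z, add(SSZ, S^4(Z)))))
  [6] S(S(add(SSZ, S^4(Z))))
  [7] S(S(S(add(SZ, S^4(Z)))))
  [8] S(S(S(S(add(Z, S^4(Z))))))
  [9] S^8(Z)

Answer: normal form = S^8(Z)  (in 9 steps)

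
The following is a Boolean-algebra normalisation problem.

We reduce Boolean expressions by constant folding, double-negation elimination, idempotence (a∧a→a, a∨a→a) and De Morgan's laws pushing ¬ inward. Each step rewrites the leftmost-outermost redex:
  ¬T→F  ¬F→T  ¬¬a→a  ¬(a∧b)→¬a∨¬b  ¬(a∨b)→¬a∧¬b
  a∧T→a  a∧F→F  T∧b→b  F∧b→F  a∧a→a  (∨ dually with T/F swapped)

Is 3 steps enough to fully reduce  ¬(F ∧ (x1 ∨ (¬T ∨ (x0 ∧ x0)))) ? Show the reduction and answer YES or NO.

  start: ¬(F ∧ (x1 ∨ (¬T ∨ (x0 ∧ x0))))
  →1  ¬F ∨ ¬(x1 ∨ (¬T ∨ (x0 ∧ x0)))
  →2  T ∨ ¬(x1 ∨ (¬T ∨ (x0 ∧ x0)))
  →3  T

Answer: YES — reaches normal form T in 3 ≤ 3 steps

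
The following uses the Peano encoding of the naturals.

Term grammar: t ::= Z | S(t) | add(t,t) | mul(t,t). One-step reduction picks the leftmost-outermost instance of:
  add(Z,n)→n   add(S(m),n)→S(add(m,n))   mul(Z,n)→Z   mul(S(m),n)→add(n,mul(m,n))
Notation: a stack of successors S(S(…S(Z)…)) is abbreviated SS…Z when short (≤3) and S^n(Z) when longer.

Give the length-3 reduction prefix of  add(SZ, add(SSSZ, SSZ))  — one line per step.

  start: add(SZ, add(SSSZ, SSZ))
  →1  S(add(Z, add(SSSZ, SSZ)))
  →2  S(add(SSSZ, SSZ))
  →3  S(S(add(SSZ, SSZ)))

Answer: after 3 steps: S(S(add(SSZ, SSZ)))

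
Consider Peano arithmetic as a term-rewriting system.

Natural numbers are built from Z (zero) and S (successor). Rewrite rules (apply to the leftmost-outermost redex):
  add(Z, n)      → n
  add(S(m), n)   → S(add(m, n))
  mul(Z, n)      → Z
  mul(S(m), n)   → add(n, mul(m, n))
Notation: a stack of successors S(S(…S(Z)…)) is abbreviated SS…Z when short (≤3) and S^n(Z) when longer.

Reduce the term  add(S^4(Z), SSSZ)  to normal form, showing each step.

Answer: normal form = S^7(Z)  (in 5 steps)

Derivation:
  start: add(S^4(Z), SSSZ)
  [1] S(add(SSSZ, SSSZ))
  [2] S(S(add(SSZ, SSSZ)))
  [3] S(S(S(add(SZ, SSSZ))))
  [4] S(S(S(S(add(Z, SSSZ)))))
  [5] S^7(Z)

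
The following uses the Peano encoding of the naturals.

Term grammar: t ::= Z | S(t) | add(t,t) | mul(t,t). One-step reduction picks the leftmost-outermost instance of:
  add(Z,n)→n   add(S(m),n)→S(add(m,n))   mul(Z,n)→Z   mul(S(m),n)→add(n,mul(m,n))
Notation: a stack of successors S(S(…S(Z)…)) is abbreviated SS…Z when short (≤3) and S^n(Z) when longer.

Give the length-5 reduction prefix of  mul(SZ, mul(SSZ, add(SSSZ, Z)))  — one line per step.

  start: mul(SZ, mul(SSZ, add(SSSZ, Z)))
  [1] add(mul(SSZ, add(SSSZ, Z)), mul(Z, mul(SSZ, add(SSSZ, Z))))
  [2] add(add(add(SSSZ, Z), mul(SZ, add(SSSZ, Z))), mul(Z, mul(SSZ, add(SSSZ, Z))))
  [3] add(add(S(add(SSZ, Z)), mul(SZ, add(SSSZ, Z))), mul(Z, mul(SSZ, add(SSSZ, Z))))
  [4] add(S(add(add(SSZ, Z), mul(SZ, add(SSSZ, Z)))), mul(Z, mul(SSZ, add(SSSZ, Z))))
  [5] S(add(add(add(SSZ, Z), mul(SZ, add(SSSZ, Z))), mul(Z, mul(SSZ, add(SSSZ, Z)))))

Answer: after 5 steps: S(add(add(add(SSZ, Z), mul(SZ, add(SSSZ, Z))), mul(Z, mul(SSZ, add(SSSZ, Z)))))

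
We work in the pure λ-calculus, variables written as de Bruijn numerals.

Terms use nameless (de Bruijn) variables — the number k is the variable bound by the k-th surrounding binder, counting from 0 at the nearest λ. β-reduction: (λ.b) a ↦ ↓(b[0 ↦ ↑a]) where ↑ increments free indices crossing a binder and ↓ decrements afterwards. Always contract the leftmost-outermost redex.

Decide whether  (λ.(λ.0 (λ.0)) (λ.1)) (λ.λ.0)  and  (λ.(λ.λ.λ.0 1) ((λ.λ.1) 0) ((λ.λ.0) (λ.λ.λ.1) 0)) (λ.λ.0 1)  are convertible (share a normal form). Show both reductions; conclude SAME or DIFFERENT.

Answer: DIFFERENT — A ⇓ λ.λ.0, B ⇓ λ.0 (λ.λ.0 1)

Derivation:
Term A:
  start: (λ.(λ.0 (λ.0)) (λ.1)) (λ.λ.0)
  →1  (λ.0 (λ.0)) (λ.λ.λ.0)
  →2  (λ.λ.λ.0) (λ.0)
  →3  λ.λ.0

Term B:
  start: (λ.(λ.λ.λ.0 1) ((λ.λ.1) 0) ((λ.λ.0) (λ.λ.λ.1) 0)) (λ.λ.0 1)
  →1  (λ.λ.λ.0 1) ((λ.λ.1) (λ.λ.0 1)) ((λ.λ.0) (λ.λ.λ.1) (λ.λ.0 1))
  →2  (λ.λ.0 1) ((λ.λ.0) (λ.λ.λ.1) (λ.λ.0 1))
  →3  λ.0 ((λ.λ.0) (λ.λ.λ.1) (λ.λ.0 1))
  →4  λ.0 ((λ.0) (λ.λ.0 1))
  →5  λ.0 (λ.λ.0 1)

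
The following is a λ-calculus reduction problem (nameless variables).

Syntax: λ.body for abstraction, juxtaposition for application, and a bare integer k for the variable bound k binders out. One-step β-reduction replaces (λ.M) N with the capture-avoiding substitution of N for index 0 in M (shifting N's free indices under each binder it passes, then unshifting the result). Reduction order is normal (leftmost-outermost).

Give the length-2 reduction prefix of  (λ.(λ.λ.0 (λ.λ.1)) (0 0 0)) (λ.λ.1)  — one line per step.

  start: (λ.(λ.λ.0 (λ.λ.1)) (0 0 0)) (λ.λ.1)
  step 1: (λ.λ.0 (λ.λ.1)) ((λ.λ.1) (λ.λ.1) (λ.λ.1))
  step 2: λ.0 (λ.λ.1)

Answer: after 2 steps: λ.0 (λ.λ.1)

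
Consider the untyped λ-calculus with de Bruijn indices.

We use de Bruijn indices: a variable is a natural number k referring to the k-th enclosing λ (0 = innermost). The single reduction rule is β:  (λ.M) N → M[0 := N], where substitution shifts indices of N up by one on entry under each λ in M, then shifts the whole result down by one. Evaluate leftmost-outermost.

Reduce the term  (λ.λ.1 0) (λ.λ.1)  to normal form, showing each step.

Answer: normal form = λ.λ.1  (in 2 steps)

Derivation:
  start: (λ.λ.1 0) (λ.λ.1)
  step 1: λ.(λ.λ.1) 0
  step 2: λ.λ.1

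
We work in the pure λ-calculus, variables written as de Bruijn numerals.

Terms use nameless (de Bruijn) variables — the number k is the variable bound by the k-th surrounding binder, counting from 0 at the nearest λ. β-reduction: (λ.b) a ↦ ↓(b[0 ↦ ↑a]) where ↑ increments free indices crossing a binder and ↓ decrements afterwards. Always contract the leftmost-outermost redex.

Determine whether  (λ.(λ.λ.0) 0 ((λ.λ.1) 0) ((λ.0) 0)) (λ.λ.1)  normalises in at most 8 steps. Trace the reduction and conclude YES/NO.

Answer: YES — reaches normal form λ.λ.1 in 5 ≤ 8 steps

Reduction:
  start: (λ.(λ.λ.0) 0 ((λ.λ.1) 0) ((λ.0) 0)) (λ.λ.1)
  →1  (λ.λ.0) (λ.λ.1) ((λ.λ.1) (λ.λ.1)) ((λ.0) (λ.λ.1))
  →2  (λ.0) ((λ.λ.1) (λ.λ.1)) ((λ.0) (λ.λ.1))
  →3  (λ.λ.1) (λ.λ.1) ((λ.0) (λ.λ.1))
  →4  (λ.λ.λ.1) ((λ.0) (λ.λ.1))
  →5  λ.λ.1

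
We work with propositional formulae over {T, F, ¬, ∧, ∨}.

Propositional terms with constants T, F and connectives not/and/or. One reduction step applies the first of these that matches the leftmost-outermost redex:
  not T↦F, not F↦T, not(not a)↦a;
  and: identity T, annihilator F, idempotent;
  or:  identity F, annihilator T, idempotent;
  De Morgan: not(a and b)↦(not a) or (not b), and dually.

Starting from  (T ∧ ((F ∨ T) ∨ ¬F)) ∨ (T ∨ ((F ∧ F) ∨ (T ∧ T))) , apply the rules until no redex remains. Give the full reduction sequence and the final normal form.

  start: (T ∧ ((F ∨ T) ∨ ¬F)) ∨ (T ∨ ((F ∧ F) ∨ (T ∧ T)))
  [1] ((F ∨ T) ∨ ¬F) ∨ (T ∨ ((F ∧ F) ∨ (T ∧ T)))
  [2] (T ∨ ¬F) ∨ (T ∨ ((F ∧ F) ∨ (T ∧ T)))
  [3] T ∨ (T ∨ ((F ∧ F) ∨ (T ∧ T)))
  [4] T

Answer: normal form = T  (in 4 steps)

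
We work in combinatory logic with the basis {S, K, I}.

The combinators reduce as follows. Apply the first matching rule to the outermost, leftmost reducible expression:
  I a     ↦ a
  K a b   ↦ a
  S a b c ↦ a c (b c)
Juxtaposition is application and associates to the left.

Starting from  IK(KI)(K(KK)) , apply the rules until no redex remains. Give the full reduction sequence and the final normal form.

  start: IK(KI)(K(KK))
  step 1: K(KI)(K(KK))
  step 2: KI

Answer: normal form = KI  (in 2 steps)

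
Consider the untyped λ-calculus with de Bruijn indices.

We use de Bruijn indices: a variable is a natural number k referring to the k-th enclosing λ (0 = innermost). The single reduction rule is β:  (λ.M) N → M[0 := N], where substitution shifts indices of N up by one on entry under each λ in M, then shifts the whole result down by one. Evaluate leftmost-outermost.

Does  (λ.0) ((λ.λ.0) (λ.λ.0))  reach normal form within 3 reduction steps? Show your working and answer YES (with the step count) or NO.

  start: (λ.0) ((λ.λ.0) (λ.λ.0))
  →1  (λ.λ.0) (λ.λ.0)
  →2  λ.0

Answer: YES — reaches normal form λ.0 in 2 ≤ 3 steps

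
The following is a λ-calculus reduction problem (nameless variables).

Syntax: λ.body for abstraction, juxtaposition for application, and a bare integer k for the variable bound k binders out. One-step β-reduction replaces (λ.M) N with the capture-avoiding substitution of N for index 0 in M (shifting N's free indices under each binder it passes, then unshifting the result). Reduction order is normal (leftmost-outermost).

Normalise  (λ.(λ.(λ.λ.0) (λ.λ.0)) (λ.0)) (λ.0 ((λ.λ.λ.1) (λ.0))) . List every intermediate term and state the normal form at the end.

  start: (λ.(λ.(λ.λ.0) (λ.λ.0)) (λ.0)) (λ.0 ((λ.λ.λ.1) (λ.0)))
  step 1: (λ.(λ.λ.0) (λ.λ.0)) (λ.0)
  step 2: (λ.λ.0) (λ.λ.0)
  step 3: λ.0

Answer: normal form = λ.0  (in 3 steps)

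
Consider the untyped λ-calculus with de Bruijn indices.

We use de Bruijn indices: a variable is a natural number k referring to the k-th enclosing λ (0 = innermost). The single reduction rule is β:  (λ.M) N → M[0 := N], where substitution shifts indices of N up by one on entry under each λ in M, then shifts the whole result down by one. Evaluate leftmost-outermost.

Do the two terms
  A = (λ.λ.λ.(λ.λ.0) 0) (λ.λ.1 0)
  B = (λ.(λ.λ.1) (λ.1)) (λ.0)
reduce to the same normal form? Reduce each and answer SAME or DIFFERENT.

Term A:
  start: (λ.λ.λ.(λ.λ.0) 0) (λ.λ.1 0)
  →1  λ.λ.(λ.λ.0) 0
  →2  λ.λ.λ.0

Term B:
  start: (λ.(λ.λ.1) (λ.1)) (λ.0)
  →1  (λ.λ.1) (λ.λ.0)
  →2  λ.λ.λ.0

Answer: SAME — A ⇓ λ.λ.λ.0, B ⇓ λ.λ.λ.0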